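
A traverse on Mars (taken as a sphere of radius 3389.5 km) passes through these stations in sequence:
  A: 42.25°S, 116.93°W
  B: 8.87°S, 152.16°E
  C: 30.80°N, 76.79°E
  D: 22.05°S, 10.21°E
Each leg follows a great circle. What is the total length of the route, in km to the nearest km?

14778 km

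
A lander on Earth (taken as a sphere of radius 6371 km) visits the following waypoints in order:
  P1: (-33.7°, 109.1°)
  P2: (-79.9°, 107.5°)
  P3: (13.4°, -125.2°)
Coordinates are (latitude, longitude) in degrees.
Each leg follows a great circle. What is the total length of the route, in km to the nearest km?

17298 km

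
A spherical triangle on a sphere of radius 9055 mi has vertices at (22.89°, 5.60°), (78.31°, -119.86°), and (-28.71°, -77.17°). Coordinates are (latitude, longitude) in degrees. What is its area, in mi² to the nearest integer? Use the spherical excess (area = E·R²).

134144246 mi²

Side lengths (central angles): a = 1.9175, b = 1.6561, c = 1.2947 rad; semiperimeter s = 2.4341.
By l'Huilier's theorem, tan(E/4) = √[tan(s/2) tan((s−a)/2) tan((s−b)/2) tan((s−c)/2)], giving spherical excess E = 1.6360 rad.
Area = E·R² = 1.6360 × (9055)² ≈ 134144246 mi².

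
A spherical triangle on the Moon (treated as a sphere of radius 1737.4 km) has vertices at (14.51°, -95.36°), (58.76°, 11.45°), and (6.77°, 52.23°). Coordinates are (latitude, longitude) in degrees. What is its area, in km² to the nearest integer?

2219988 km²

Side lengths (central angles): a = 1.0578, b = 2.4688, c = 1.5017 rad; semiperimeter s = 2.5142.
By l'Huilier's theorem, tan(E/4) = √[tan(s/2) tan((s−a)/2) tan((s−b)/2) tan((s−c)/2)], giving spherical excess E = 0.7354 rad.
Area = E·R² = 0.7354 × (1737.4)² ≈ 2219988 km².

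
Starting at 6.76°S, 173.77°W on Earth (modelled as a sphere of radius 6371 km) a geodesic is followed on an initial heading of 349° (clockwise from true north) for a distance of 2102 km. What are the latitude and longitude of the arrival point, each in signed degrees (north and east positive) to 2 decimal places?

Angular distance δ = d/R = 2102/6371 = 0.32993 rad; initial bearing θ = 6.0912 rad.
sin φ₂ = sin φ₁ cos δ + cos φ₁ sin δ cos θ = (-0.1177)(0.9461) + (0.9930)(0.3240)(0.9816) = 0.2045, so φ₂ = 11.80°.
Δλ = atan2(sin θ sin δ cos φ₁, cos δ − sin φ₁ sin φ₂) = atan2(-0.0614, 0.9701) = -3.621°.
λ₂ = -173.770° − 3.621° = -177.39°.

11.80°, -177.39°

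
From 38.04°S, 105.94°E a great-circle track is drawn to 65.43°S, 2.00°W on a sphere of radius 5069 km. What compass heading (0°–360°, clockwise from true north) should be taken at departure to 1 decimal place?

With φ₁ = -0.6639, φ₂ = -1.1420, Δλ = -1.8839 rad, the forward-azimuth formula gives
θ = atan2( sin Δλ cos φ₂ , cos φ₁ sin φ₂ − sin φ₁ cos φ₂ cos Δλ ) = atan2(-0.3956, -0.7952) = -153.55°.
Adding 360° brings this into [0°, 360°): 206.4°.

206.4°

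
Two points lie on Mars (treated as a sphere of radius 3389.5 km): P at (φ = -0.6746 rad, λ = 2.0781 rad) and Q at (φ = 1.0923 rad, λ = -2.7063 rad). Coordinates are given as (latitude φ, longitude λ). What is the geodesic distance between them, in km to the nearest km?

In radians: φ₁ = -0.6746, φ₂ = 1.0923, Δλ = 85.874° = 1.4988 rad.
Haversine: a = sin²(Δφ/2) + cos φ₁ cos φ₂ sin²(Δλ/2) = 0.5974 + (0.7810)(0.4604)(0.4640) = 0.76428.
Central angle c = 2·arcsin(√a) = 2.12771 rad.
Distance = R·c = 3389.5 × 2.1277 ≈ 7212 km.

7212 km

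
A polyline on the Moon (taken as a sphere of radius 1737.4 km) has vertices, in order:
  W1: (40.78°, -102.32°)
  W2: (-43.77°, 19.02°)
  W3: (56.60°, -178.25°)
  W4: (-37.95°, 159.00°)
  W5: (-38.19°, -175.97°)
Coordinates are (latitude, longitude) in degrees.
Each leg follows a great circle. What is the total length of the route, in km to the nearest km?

12636 km

Leg W1→W2: central angle 2.3983 rad, distance 4166.8 km.
Leg W2→W3: central angle 2.8477 rad, distance 4947.5 km.
Leg W3→W4: central angle 1.6841 rad, distance 2926.0 km.
Leg W4→W5: central angle 0.3429 rad, distance 595.7 km.
Total: 4166.8 + 4947.5 + 2926.0 + 595.7 ≈ 12636 km.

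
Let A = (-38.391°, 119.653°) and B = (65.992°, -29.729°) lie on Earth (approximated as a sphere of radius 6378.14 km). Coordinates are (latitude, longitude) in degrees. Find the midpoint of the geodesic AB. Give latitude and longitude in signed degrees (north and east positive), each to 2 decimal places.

31.32°, 94.11°

The central angle between A and B is δ = 2.5713 rad.
With f = 0.5, the slerp weights are sin((1−f)δ)/sin δ = 1.7774 and sin(fδ)/sin δ = 1.7774.
Weighted sum of the unit vectors: (1.7774)·(-0.3878,0.6811,-0.6210) + (1.7774)·(0.3533,-0.2018,0.9135) = (-0.0613, 0.8521, 0.5198).
Converting back: φ = atan2(z, √(x²+y²)) = 31.32°, λ = atan2(y, x) = 94.11°.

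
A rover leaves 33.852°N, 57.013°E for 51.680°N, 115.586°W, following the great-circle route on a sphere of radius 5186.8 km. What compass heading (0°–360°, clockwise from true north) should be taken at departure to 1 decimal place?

355.4°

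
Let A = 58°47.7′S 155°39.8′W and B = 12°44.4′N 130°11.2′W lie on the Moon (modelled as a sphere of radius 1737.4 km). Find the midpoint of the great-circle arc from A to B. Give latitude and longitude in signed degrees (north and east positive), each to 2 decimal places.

-23.50°, -138.97°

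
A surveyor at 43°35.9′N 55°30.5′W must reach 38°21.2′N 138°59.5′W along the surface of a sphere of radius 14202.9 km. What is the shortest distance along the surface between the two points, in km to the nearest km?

14998 km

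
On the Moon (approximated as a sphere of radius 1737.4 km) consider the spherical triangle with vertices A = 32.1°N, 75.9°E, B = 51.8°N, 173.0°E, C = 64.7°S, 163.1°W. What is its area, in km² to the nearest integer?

7556160 km²

Side lengths (central angles): a = 2.0588, b = 2.3008, c = 1.2102 rad; semiperimeter s = 2.7849.
By l'Huilier's theorem, tan(E/4) = √[tan(s/2) tan((s−a)/2) tan((s−b)/2) tan((s−c)/2)], giving spherical excess E = 2.5032 rad.
Area = E·R² = 2.5032 × (1737.4)² ≈ 7556160 km².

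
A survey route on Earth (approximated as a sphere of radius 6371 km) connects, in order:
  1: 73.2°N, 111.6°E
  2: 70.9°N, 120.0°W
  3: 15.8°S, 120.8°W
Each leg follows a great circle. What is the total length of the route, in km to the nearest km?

13225 km

Leg 1→2: central angle 0.5626 rad, distance 3584.3 km.
Leg 2→3: central angle 1.5132 rad, distance 9640.8 km.
Total: 3584.3 + 9640.8 ≈ 13225 km.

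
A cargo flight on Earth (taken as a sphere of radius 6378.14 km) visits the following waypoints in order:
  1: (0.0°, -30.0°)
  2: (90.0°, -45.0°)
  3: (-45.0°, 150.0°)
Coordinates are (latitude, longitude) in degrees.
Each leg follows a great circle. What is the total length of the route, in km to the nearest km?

Leg 1→2: central angle 1.5708 rad, distance 10018.8 km.
Leg 2→3: central angle 2.3562 rad, distance 15028.1 km.
Total: 10018.8 + 15028.1 ≈ 25047 km.

25047 km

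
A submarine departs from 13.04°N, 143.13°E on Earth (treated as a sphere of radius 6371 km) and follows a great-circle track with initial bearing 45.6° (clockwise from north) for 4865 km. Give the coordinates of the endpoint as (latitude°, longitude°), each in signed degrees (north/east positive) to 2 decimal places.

39.37°, -177.14°

Angular distance δ = d/R = 4865/6371 = 0.76362 rad; initial bearing θ = 0.7959 rad.
sin φ₂ = sin φ₁ cos δ + cos φ₁ sin δ cos θ = (0.2256)(0.7223) + (0.9742)(0.6915)(0.6997) = 0.6343, so φ₂ = 39.37°.
Δλ = atan2(sin θ sin δ cos φ₁, cos δ − sin φ₁ sin φ₂) = atan2(0.4813, 0.5792) = 39.728°.
λ₂ = 143.130° + 39.728° = 182.86° → -177.14° after wrapping to (−180°, 180°].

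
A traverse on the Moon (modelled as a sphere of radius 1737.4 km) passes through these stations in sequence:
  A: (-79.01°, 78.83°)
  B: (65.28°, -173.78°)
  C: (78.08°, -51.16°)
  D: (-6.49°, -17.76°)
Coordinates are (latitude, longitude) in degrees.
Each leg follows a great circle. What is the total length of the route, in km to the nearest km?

8352 km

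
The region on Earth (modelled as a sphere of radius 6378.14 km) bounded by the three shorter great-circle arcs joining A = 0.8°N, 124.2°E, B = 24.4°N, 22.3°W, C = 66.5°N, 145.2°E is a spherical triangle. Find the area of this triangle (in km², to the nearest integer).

54457829 km²

Side lengths (central angles): a = 1.5465, b = 1.1756, c = 2.4243 rad; semiperimeter s = 2.5731.
By l'Huilier's theorem, tan(E/4) = √[tan(s/2) tan((s−a)/2) tan((s−b)/2) tan((s−c)/2)], giving spherical excess E = 1.3387 rad.
Area = E·R² = 1.3387 × (6378.14)² ≈ 54457829 km².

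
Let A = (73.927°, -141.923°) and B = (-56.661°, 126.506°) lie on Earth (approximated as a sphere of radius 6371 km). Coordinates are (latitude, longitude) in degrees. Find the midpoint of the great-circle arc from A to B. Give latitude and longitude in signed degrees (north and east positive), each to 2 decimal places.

The central angle between A and B is δ = 2.5098 rad.
With f = 0.5, the slerp weights are sin((1−f)δ)/sin δ = 1.6093 and sin(fδ)/sin δ = 1.6093.
Weighted sum of the unit vectors: (1.6093)·(-0.2179,-0.1707,0.9609) + (1.6093)·(-0.3270,0.4418,-0.8354) = (-0.8769, 0.4362, 0.2019).
Converting back: φ = atan2(z, √(x²+y²)) = 11.65°, λ = atan2(y, x) = 153.56°.

11.65°, 153.56°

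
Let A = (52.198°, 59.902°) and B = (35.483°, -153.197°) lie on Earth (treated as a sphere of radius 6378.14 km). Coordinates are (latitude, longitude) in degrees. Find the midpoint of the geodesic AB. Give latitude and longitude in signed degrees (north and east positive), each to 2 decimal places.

71.82°, 158.75°

The central angle between A and B is δ = 1.5303 rad.
With f = 0.5, the slerp weights are sin((1−f)δ)/sin δ = 0.6932 and sin(fδ)/sin δ = 0.6932.
Weighted sum of the unit vectors: (0.6932)·(0.3074,0.5303,0.7901) + (0.6932)·(-0.7268,-0.3672,0.5805) = (-0.2907, 0.1131, 0.9501).
Converting back: φ = atan2(z, √(x²+y²)) = 71.82°, λ = atan2(y, x) = 158.75°.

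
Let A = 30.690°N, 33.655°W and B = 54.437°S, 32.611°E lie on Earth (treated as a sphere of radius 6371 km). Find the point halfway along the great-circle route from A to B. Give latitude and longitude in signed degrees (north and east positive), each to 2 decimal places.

-13.99°, -7.71°

Central angle δ = 1.7864 rad. Interpolating on the sphere with fraction f = 0.5:
P = [sin((1−f)δ)·A + sin(fδ)·B] / sin δ = 0.7975·A + 0.7975·B in Cartesian coordinates,
giving P = (0.9616, -0.1301, -0.2417), i.e. latitude -13.99°, longitude -7.71°.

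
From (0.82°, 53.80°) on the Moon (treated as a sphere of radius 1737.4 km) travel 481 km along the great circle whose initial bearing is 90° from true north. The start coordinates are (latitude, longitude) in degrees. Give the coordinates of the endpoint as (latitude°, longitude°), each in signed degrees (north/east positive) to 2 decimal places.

0.79°, 69.66°

Angular distance δ = d/R = 481/1737.4 = 0.27685 rad; initial bearing θ = 1.5708 rad.
sin φ₂ = sin φ₁ cos δ + cos φ₁ sin δ cos θ = (0.0143)(0.9619) + (0.9999)(0.2733)(0.0000) = 0.0138, so φ₂ = 0.79°.
Δλ = atan2(sin θ sin δ cos φ₁, cos δ − sin φ₁ sin φ₂) = atan2(0.2733, 0.9617) = 15.864°.
λ₂ = 53.800° + 15.864° = 69.66°.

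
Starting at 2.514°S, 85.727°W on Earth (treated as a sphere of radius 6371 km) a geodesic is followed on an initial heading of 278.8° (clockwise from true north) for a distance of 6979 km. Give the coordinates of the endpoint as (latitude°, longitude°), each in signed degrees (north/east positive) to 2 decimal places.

6.65°, -147.93°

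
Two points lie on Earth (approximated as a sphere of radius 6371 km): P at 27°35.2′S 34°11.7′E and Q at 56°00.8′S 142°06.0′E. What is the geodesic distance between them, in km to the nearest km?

8518 km

Let φ₁ = -0.4815 rad, φ₂ = -0.9776 rad, and Δλ = 1.8833 rad.
Haversine: a = sin²(Δφ/2) + cos φ₁ cos φ₂ sin²(Δλ/2) = 0.0603 + (0.8863)(0.5590)(0.6537) = 0.38417.
Central angle c = 2·arcsin(√a) = 1.33701 rad.
Distance = R·c = 6371 × 1.3370 ≈ 8518 km.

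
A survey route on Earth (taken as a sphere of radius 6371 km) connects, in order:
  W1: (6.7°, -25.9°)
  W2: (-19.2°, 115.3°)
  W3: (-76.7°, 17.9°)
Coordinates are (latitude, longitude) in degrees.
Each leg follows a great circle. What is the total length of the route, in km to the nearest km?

23719 km

Leg W1→W2: central angle 2.4486 rad, distance 15600.0 km.
Leg W2→W3: central angle 1.2744 rad, distance 8119.3 km.
Total: 15600.0 + 8119.3 ≈ 23719 km.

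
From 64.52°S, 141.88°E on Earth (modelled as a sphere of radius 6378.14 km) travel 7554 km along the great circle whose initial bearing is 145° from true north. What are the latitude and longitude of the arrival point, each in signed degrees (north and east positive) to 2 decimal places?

-41.81°, -83.58°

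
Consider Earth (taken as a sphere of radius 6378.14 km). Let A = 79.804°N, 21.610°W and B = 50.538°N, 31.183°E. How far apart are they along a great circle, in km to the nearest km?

3798 km

With latitudes φ₁ = 79.804°, φ₂ = 50.538° and longitude difference Δλ = 52.793°:
Haversine: a = sin²(Δφ/2) + cos φ₁ cos φ₂ sin²(Δλ/2) = 0.0638 + (0.1770)(0.6356)(0.1977) = 0.08606.
Central angle c = 2·arcsin(√a) = 0.59547 rad.
Distance = R·c = 6378.14 × 0.5955 ≈ 3798 km.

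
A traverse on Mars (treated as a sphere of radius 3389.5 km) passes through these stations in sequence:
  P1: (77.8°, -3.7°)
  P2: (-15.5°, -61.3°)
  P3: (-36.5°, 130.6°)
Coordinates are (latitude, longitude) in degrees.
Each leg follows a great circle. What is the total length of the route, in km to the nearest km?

Leg P1→P2: central angle 1.7235 rad, distance 5841.7 km.
Leg P2→P3: central angle 2.2131 rad, distance 7501.2 km.
Total: 5841.7 + 7501.2 ≈ 13343 km.

13343 km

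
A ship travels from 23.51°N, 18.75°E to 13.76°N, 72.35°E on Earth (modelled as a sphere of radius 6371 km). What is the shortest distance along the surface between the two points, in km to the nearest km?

5719 km

In radians: φ₁ = 0.4103, φ₂ = 0.2402, Δλ = 53.600° = 0.9355 rad.
Haversine: a = sin²(Δφ/2) + cos φ₁ cos φ₂ sin²(Δλ/2) = 0.0072 + (0.9170)(0.9713)(0.2033) = 0.18829.
Central angle c = 2·arcsin(√a) = 0.89768 rad.
Distance = R·c = 6371 × 0.8977 ≈ 5719 km.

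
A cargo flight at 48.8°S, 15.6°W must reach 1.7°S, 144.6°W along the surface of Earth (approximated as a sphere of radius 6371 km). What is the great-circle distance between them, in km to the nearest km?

12574 km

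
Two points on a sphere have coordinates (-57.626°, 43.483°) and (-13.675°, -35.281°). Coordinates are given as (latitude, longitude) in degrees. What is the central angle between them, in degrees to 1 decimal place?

72.5°

In radians: φ₁ = -1.0058, φ₂ = -0.2387, Δλ = -78.764° = -1.3747 rad.
cos c = sin φ₁ sin φ₂ + cos φ₁ cos φ₂ cos Δλ = (-0.8446)(-0.2364) + (0.5354)(0.9717)(0.1949) = 0.30104,
so c = arccos(0.30104) = 1.26501 rad.
So the angular separation is 72.5°.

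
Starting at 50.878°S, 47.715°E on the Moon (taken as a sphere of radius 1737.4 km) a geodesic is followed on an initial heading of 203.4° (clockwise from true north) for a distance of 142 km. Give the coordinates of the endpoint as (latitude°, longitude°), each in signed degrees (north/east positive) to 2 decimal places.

-55.13°, 44.46°

Angular distance δ = d/R = 142/1737.4 = 0.08173 rad; initial bearing θ = 3.5500 rad.
sin φ₂ = sin φ₁ cos δ + cos φ₁ sin δ cos θ = (-0.7758)(0.9967) + (0.6310)(0.0816)(-0.9178) = -0.8205, so φ₂ = -55.13°.
Δλ = atan2(sin θ sin δ cos φ₁, cos δ − sin φ₁ sin φ₂) = atan2(-0.0205, 0.3601) = -3.251°.
λ₂ = 47.715° − 3.251° = 44.46°.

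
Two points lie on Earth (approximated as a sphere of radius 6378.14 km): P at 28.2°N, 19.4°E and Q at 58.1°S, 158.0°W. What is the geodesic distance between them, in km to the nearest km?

In radians: φ₁ = 0.4922, φ₂ = -1.0140, Δλ = -177.400° = -3.0962 rad.
cos c = sin φ₁ sin φ₂ + cos φ₁ cos φ₂ cos Δλ = (0.4726)(-0.8490) + (0.8813)(0.5284)(-0.9990) = -0.86642,
so c = arccos(-0.86642) = 2.61878 rad.
Distance = R·c = 6378.14 × 2.6188 ≈ 16703 km.

16703 km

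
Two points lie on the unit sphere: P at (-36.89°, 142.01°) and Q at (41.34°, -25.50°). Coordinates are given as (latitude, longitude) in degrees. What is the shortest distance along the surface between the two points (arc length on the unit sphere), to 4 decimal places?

In radians: φ₁ = -0.6439, φ₂ = 0.7215, Δλ = -167.510° = -2.9236 rad.
cos c = sin φ₁ sin φ₂ + cos φ₁ cos φ₂ cos Δλ = (-0.6003)(0.6605) + (0.7998)(0.7508)(-0.9763) = -0.98277,
so c = arccos(-0.98277) = 2.95571 rad.
On the unit sphere the arc length equals the central angle: 2.9557.

2.9557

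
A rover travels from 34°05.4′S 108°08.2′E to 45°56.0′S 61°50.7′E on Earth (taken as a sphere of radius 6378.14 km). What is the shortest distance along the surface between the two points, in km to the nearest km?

With latitudes φ₁ = -34.090°, φ₂ = -45.933° and longitude difference Δλ = -46.292°:
cos c = sin φ₁ sin φ₂ + cos φ₁ cos φ₂ cos Δλ = (-0.5605)(-0.7185) + (0.8282)(0.6955)(0.6910) = 0.80073,
so c = arccos(0.80073) = 0.64229 rad.
Distance = R·c = 6378.14 × 0.6423 ≈ 4097 km.

4097 km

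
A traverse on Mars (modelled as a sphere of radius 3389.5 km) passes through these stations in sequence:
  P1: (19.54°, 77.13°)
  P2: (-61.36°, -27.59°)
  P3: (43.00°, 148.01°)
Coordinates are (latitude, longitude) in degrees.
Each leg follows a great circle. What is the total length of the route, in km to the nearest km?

Leg P1→P2: central angle 1.9914 rad, distance 6749.9 km.
Leg P2→P3: central angle 2.8179 rad, distance 9551.2 km.
Total: 6749.9 + 9551.2 ≈ 16301 km.

16301 km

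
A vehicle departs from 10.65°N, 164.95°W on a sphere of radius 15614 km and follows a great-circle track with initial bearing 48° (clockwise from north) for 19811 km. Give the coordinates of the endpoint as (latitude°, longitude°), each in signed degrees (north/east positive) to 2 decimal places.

Angular distance δ = d/R = 19811/15614 = 1.26880 rad; initial bearing θ = 0.8378 rad.
sin φ₂ = sin φ₁ cos δ + cos φ₁ sin δ cos θ = (0.1848)(0.2974) + (0.9828)(0.9547)(0.6691) = 0.6828, so φ₂ = 43.06°.
Δλ = atan2(sin θ sin δ cos φ₁, cos δ − sin φ₁ sin φ₂) = atan2(0.6973, 0.1712) = 76.202°.
λ₂ = -164.950° + 76.202° = -88.75°.

43.06°, -88.75°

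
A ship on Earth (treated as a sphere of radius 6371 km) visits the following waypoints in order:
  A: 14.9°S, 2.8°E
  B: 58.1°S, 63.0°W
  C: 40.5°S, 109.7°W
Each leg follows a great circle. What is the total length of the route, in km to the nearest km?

10997 km

Leg A→B: central angle 1.1289 rad, distance 7192.4 km.
Leg B→C: central angle 0.5971 rad, distance 3804.4 km.
Total: 7192.4 + 3804.4 ≈ 10997 km.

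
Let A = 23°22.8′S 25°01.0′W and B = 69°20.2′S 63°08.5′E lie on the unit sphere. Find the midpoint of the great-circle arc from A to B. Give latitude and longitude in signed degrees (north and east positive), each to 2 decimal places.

-53.28°, -4.23°

The central angle between A and B is δ = 1.1792 rad.
With f = 0.5, the slerp weights are sin((1−f)δ)/sin δ = 0.6016 and sin(fδ)/sin δ = 0.6016.
Weighted sum of the unit vectors: (0.6016)·(0.8318,-0.3882,-0.3968) + (0.6016)·(0.1594,0.3148,-0.9357) = (0.5963, -0.0441, -0.8016).
Converting back: φ = atan2(z, √(x²+y²)) = -53.28°, λ = atan2(y, x) = -4.23°.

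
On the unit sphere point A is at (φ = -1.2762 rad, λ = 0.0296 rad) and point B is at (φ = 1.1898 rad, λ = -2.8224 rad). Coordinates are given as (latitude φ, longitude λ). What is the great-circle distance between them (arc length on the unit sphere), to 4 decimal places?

3.0132

In radians: φ₁ = -1.2762, φ₂ = 1.1898, Δλ = -163.408° = -2.8520 rad.
cos c = sin φ₁ sin φ₂ + cos φ₁ cos φ₂ cos Δλ = (-0.9569)(0.9283) + (0.2904)(0.3718)(-0.9584) = -0.99177,
so c = arccos(-0.99177) = 3.01324 rad.
On the unit sphere the arc length equals the central angle: 3.0132.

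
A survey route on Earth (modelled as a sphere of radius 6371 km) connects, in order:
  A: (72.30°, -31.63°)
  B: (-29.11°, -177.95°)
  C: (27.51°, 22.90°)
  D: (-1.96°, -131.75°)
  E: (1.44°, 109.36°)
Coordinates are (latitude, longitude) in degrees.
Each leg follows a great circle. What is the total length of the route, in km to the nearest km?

Leg A→B: central angle 2.3247 rad, distance 14810.8 km.
Leg B→C: central angle 2.8204 rad, distance 17968.9 km.
Leg C→D: central angle 2.5267 rad, distance 16097.8 km.
Leg D→E: central angle 2.0755 rad, distance 13223.1 km.
Total: 14810.8 + 17968.9 + 16097.8 + 13223.1 ≈ 62101 km.

62101 km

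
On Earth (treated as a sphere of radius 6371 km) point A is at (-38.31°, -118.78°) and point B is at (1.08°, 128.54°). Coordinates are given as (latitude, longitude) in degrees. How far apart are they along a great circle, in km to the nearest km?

With latitudes φ₁ = -38.310°, φ₂ = 1.080° and longitude difference Δλ = -112.680°:
Haversine: a = sin²(Δφ/2) + cos φ₁ cos φ₂ sin²(Δλ/2) = 0.1136 + (0.7847)(0.9998)(0.6928) = 0.65709.
Central angle c = 2·arcsin(√a) = 1.89040 rad.
Distance = R·c = 6371 × 1.8904 ≈ 12044 km.

12044 km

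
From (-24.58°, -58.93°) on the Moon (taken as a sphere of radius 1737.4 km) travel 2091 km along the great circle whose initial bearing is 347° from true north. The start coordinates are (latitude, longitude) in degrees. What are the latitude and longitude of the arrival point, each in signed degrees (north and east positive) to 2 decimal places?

Angular distance δ = d/R = 2091/1737.4 = 1.20352 rad; initial bearing θ = 6.0563 rad.
sin φ₂ = sin φ₁ cos δ + cos φ₁ sin δ cos θ = (-0.4160)(0.3591) + (0.9094)(0.9333)(0.9744) = 0.6776, so φ₂ = 42.66°.
Δλ = atan2(sin θ sin δ cos φ₁, cos δ − sin φ₁ sin φ₂) = atan2(-0.1909, 0.6409) = -16.588°.
λ₂ = -58.930° − 16.588° = -75.52°.

42.66°, -75.52°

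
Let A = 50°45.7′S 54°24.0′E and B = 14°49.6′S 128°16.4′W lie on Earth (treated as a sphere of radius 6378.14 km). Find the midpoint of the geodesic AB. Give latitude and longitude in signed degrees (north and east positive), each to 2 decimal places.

The central angle between A and B is δ = 1.9961 rad.
With f = 0.5, the slerp weights are sin((1−f)δ)/sin δ = 0.9226 and sin(fδ)/sin δ = 0.9226.
Weighted sum of the unit vectors: (0.9226)·(0.3682,0.5143,-0.7745) + (0.9226)·(-0.5988,-0.7589,-0.2559) = (-0.2127, -0.2257, -0.9507).
Converting back: φ = atan2(z, √(x²+y²)) = -71.93°, λ = atan2(y, x) = -133.31°.

-71.93°, -133.31°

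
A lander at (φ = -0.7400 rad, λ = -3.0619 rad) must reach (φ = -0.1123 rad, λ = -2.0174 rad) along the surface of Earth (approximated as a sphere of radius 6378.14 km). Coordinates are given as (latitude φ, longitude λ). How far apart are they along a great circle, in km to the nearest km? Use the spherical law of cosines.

In radians: φ₁ = -0.7400, φ₂ = -0.1123, Δλ = 59.845° = 1.0445 rad.
cos c = sin φ₁ sin φ₂ + cos φ₁ cos φ₂ cos Δλ = (-0.6743)(-0.1121) + (0.7385)(0.9937)(0.5023) = 0.44418,
so c = arccos(0.44418) = 1.11053 rad.
Distance = R·c = 6378.14 × 1.1105 ≈ 7083 km.

7083 km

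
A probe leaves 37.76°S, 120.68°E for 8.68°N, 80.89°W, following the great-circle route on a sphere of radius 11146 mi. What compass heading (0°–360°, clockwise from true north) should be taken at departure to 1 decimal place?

140.7°

With φ₁ = -0.6590, φ₂ = 0.1515, Δλ = 2.7651 rad, the forward-azimuth formula gives
θ = atan2( sin Δλ cos φ₂ , cos φ₁ sin φ₂ − sin φ₁ cos φ₂ cos Δλ ) = atan2(0.3634, -0.4436) = 140.68°.
So the initial bearing is 140.7°.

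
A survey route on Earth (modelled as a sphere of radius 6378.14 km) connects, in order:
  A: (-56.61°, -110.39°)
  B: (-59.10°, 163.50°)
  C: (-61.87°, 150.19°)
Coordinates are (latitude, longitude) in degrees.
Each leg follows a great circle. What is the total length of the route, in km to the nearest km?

5537 km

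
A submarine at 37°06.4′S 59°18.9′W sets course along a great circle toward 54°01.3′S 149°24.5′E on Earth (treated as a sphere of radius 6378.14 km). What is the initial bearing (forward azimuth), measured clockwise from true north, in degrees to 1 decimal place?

196.5°

With φ₁ = -0.6476, φ₂ = -0.9429, Δλ = -2.6403 rad, the forward-azimuth formula gives
θ = atan2( sin Δλ cos φ₂ , cos φ₁ sin φ₂ − sin φ₁ cos φ₂ cos Δλ ) = atan2(-0.2823, -0.9562) = -163.55°.
Adding 360° brings this into [0°, 360°): 196.5°.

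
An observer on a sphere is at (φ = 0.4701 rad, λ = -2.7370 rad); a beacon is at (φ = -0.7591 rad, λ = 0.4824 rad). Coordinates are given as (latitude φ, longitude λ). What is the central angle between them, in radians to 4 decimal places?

2.8458 rad

With latitudes φ₁ = 26.935°, φ₂ = -43.493° and longitude difference Δλ = -175.542°:
Haversine: a = sin²(Δφ/2) + cos φ₁ cos φ₂ sin²(Δλ/2) = 0.3325 + (0.8915)(0.7255)(0.9985) = 0.97829.
Central angle c = 2·arcsin(√a) = 2.84580 rad.
So the angular separation is 2.8458 rad.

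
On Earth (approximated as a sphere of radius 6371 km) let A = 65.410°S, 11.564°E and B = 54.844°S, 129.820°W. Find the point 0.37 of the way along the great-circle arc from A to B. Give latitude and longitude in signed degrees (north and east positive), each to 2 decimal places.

-79.51°, -45.91°

Central angle δ = 0.9810 rad. Interpolating on the sphere with fraction f = 0.37:
P = [sin((1−f)δ)·A + sin(fδ)·B] / sin δ = 0.6972·A + 0.4272·B in Cartesian coordinates,
giving P = (0.1267, -0.1308, -0.9833), i.e. latitude -79.51°, longitude -45.91°.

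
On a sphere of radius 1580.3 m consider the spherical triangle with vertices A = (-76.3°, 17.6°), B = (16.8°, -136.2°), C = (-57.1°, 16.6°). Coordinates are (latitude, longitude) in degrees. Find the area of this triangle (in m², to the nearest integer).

955602 m²

Side lengths (central angles): a = 2.3535, b = 0.3352, c = 2.0763 rad; semiperimeter s = 2.3825.
By l'Huilier's theorem, tan(E/4) = √[tan(s/2) tan((s−a)/2) tan((s−b)/2) tan((s−c)/2)], giving spherical excess E = 0.3826 rad.
Area = E·R² = 0.3826 × (1580.3)² ≈ 955602 m².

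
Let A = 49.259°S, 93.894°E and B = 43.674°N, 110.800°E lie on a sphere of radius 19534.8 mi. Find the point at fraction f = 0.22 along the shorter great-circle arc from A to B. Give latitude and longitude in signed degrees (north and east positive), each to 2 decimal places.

-28.90°, 98.78°

Central angle δ = 1.6424 rad. Interpolating on the sphere with fraction f = 0.22:
P = [sin((1−f)δ)·A + sin(fδ)·B] / sin δ = 0.9608·A + 0.3544·B in Cartesian coordinates,
giving P = (-0.1336, 0.8652, -0.4832), i.e. latitude -28.90°, longitude 98.78°.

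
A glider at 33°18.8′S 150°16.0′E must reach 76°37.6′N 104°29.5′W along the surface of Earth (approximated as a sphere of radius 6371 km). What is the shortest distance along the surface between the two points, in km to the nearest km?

In radians: φ₁ = -0.5814, φ₂ = 1.3374, Δλ = 105.242° = 1.8368 rad.
Haversine: a = sin²(Δφ/2) + cos φ₁ cos φ₂ sin²(Δλ/2) = 0.6705 + (0.8357)(0.2313)(0.6314) = 0.79257.
Central angle c = 2·arcsin(√a) = 2.19585 rad.
Distance = R·c = 6371 × 2.1958 ≈ 13990 km.

13990 km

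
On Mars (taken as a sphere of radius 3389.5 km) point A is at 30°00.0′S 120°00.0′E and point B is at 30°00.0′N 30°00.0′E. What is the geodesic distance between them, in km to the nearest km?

In radians: φ₁ = -0.5236, φ₂ = 0.5236, Δλ = -90.000° = -1.5708 rad.
cos c = sin φ₁ sin φ₂ + cos φ₁ cos φ₂ cos Δλ = (-0.5000)(0.5000) + (0.8660)(0.8660)(0.0000) = -0.25000,
so c = arccos(-0.25000) = 1.82348 rad.
Distance = R·c = 3389.5 × 1.8235 ≈ 6181 km.

6181 km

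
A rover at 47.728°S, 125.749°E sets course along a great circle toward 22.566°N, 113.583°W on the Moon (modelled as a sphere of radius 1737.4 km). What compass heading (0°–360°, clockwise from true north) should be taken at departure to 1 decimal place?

96.5°

Δλ = 120.668° = 2.1061 rad.
y = sin Δλ · cos φ₂ = (0.8601)(0.9234) = 0.7943
x = cos φ₁ sin φ₂ − sin φ₁ cos φ₂ cos Δλ = (0.6727)(0.3837) − (-0.7400)(0.9234)(-0.5101) = -0.0904
θ = atan2(y, x) = 96.49°, so the bearing is 96.5°.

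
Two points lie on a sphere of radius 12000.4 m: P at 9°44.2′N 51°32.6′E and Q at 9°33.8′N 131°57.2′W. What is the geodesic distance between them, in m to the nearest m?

Let φ₁ = 0.1699 rad, φ₂ = 0.1669 rad, and Δλ = 3.0806 rad.
Haversine: a = sin²(Δφ/2) + cos φ₁ cos φ₂ sin²(Δλ/2) = 0.0000 + (0.9856)(0.9861)(0.9991) = 0.97100.
Central angle c = 2·arcsin(√a) = 2.79931 rad.
Distance = R·c = 12000.4 × 2.7993 ≈ 33593 m.

33593 m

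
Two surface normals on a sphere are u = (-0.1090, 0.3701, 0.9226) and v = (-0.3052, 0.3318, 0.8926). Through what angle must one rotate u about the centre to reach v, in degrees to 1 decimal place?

11.6°

u·v = 0.9796; |u| = 1.0000, |v| = 1.0000.
cos θ = (u·v)/(|u||v|) = 0.9796, so θ = 11.6°.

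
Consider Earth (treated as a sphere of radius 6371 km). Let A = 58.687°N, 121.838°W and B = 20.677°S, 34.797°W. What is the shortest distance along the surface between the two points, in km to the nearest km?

11793 km

In radians: φ₁ = 1.0243, φ₂ = -0.3609, Δλ = 87.041° = 1.5192 rad.
cos c = sin φ₁ sin φ₂ + cos φ₁ cos φ₂ cos Δλ = (0.8543)(-0.3531) + (0.5197)(0.9356)(0.0516) = -0.27657,
so c = arccos(-0.27657) = 1.85102 rad.
Distance = R·c = 6371 × 1.8510 ≈ 11793 km.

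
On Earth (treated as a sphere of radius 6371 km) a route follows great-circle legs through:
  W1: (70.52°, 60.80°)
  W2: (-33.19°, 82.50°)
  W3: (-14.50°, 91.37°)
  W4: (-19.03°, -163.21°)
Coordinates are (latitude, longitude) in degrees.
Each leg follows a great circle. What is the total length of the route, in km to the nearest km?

24967 km

Leg W1→W2: central angle 1.8305 rad, distance 11662.1 km.
Leg W2→W3: central angle 0.3552 rad, distance 2263.0 km.
Leg W3→W4: central angle 1.7332 rad, distance 11042.4 km.
Total: 11662.1 + 2263.0 + 11042.4 ≈ 24967 km.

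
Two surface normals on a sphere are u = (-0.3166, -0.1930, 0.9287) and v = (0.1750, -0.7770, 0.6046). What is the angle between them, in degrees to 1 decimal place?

u·v = 0.6560; |u| = 1.0000, |v| = 0.9999.
cos θ = (u·v)/(|u||v|) = 0.6561, so θ = 49.0°.

49.0°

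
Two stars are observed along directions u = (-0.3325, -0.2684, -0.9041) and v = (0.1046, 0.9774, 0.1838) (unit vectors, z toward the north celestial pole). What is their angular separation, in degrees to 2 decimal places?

117.60°

u·v = -0.4633; |u| = 1.0000, |v| = 1.0000.
cos θ = (u·v)/(|u||v|) = -0.4633, so θ = 117.60°.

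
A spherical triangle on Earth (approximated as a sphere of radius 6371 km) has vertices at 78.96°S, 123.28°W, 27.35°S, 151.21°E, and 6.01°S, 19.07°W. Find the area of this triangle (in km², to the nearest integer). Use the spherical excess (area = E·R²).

27822463 km²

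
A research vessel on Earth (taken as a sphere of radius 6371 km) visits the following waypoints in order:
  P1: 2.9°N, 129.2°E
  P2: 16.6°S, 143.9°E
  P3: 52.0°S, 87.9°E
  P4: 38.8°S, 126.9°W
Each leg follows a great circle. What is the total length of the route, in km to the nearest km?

Leg P1→P2: central angle 0.4243 rad, distance 2703.4 km.
Leg P2→P3: central angle 0.9824 rad, distance 6258.7 km.
Leg P3→P4: central angle 1.4709 rad, distance 9370.8 km.
Total: 2703.4 + 6258.7 + 9370.8 ≈ 18333 km.

18333 km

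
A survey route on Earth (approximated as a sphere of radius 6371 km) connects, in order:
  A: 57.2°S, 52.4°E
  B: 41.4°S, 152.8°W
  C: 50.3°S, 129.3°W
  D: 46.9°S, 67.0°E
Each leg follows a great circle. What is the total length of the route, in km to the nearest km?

19955 km

Leg A→B: central angle 1.3815 rad, distance 8801.3 km.
Leg B→C: central angle 0.3232 rad, distance 2059.2 km.
Leg C→D: central angle 1.4274 rad, distance 9094.2 km.
Total: 8801.3 + 2059.2 + 9094.2 ≈ 19955 km.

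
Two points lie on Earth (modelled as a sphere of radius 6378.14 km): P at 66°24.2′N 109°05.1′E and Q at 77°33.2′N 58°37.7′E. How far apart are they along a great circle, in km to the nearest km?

With latitudes φ₁ = 66.403°, φ₂ = 77.553° and longitude difference Δλ = -50.457°:
cos c = sin φ₁ sin φ₂ + cos φ₁ cos φ₂ cos Δλ = (0.9164)(0.9765) + (0.4003)(0.2155)(0.6367) = 0.94978,
so c = arccos(0.94978) = 0.31827 rad.
Distance = R·c = 6378.14 × 0.3183 ≈ 2030 km.

2030 km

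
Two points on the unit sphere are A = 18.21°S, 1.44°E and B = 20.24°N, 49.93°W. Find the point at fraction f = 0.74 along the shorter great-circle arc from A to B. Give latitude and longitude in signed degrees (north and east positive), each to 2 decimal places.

10.57°, -36.07°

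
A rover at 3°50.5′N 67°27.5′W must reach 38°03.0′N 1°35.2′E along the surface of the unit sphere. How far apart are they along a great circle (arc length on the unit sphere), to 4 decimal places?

1.2426

Let φ₁ = 0.0670 rad, φ₂ = 0.6641 rad, and Δλ = 1.2051 rad.
Haversine: a = sin²(Δφ/2) + cos φ₁ cos φ₂ sin²(Δλ/2) = 0.0865 + (0.9978)(0.7875)(0.3212) = 0.33886.
Central angle c = 2·arcsin(√a) = 1.24265 rad.
On the unit sphere the arc length equals the central angle: 1.2426.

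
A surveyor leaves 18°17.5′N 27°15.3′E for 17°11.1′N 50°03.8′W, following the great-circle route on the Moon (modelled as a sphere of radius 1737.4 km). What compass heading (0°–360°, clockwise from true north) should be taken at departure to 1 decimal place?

Δλ = -77.318° = -1.3495 rad.
y = sin Δλ · cos φ₂ = (-0.9756)(0.9554) = -0.9320
x = cos φ₁ sin φ₂ − sin φ₁ cos φ₂ cos Δλ = (0.9495)(0.2955) − (0.3139)(0.9554)(0.2195) = 0.2147
θ = atan2(y, x) = -77.03°; adding 360° gives 283.0°.

283.0°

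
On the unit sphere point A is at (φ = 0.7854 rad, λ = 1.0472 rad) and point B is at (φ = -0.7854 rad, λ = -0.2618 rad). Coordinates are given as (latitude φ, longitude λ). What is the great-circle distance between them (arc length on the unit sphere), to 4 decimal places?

In radians: φ₁ = 0.7854, φ₂ = -0.7854, Δλ = -75.000° = -1.3090 rad.
cos c = sin φ₁ sin φ₂ + cos φ₁ cos φ₂ cos Δλ = (0.7071)(-0.7071) + (0.7071)(0.7071)(0.2588) = -0.37059,
so c = arccos(-0.37059) = 1.95045 rad.
On the unit sphere the arc length equals the central angle: 1.9504.

1.9504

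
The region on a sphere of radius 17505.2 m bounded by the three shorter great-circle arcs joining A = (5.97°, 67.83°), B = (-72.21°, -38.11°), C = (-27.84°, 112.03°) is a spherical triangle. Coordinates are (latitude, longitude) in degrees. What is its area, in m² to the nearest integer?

262260056 m²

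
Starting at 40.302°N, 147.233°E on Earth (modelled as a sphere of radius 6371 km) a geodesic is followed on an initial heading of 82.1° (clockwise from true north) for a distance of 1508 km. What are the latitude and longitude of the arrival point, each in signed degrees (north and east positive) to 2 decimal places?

40.80°, 165.10°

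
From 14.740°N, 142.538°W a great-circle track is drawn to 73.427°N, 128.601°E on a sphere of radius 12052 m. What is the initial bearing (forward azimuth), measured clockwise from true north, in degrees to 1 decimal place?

342.9°

Δλ = -88.861° = -1.5509 rad.
y = sin Δλ · cos φ₂ = (-0.9998)(0.2852) = -0.2852
x = cos φ₁ sin φ₂ − sin φ₁ cos φ₂ cos Δλ = (0.9671)(0.9585) − (0.2544)(0.2852)(0.0199) = 0.9255
θ = atan2(y, x) = -17.13°; adding 360° gives 342.9°.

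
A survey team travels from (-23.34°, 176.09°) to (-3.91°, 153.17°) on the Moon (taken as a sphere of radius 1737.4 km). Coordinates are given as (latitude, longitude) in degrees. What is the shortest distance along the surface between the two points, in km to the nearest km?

893 km

Let φ₁ = -0.4074 rad, φ₂ = -0.0682 rad, and Δλ = -0.4000 rad.
cos c = sin φ₁ sin φ₂ + cos φ₁ cos φ₂ cos Δλ = (-0.3962)(-0.0682) + (0.9182)(0.9977)(0.9210) = 0.87073,
so c = arccos(0.87073) = 0.51412 rad.
Distance = R·c = 1737.4 × 0.5141 ≈ 893 km.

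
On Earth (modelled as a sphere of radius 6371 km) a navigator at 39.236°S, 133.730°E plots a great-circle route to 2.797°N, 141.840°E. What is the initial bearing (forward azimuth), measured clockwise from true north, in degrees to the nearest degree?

12°

With φ₁ = -0.6848, φ₂ = 0.0488, Δλ = 0.1415 rad, the forward-azimuth formula gives
θ = atan2( sin Δλ cos φ₂ , cos φ₁ sin φ₂ − sin φ₁ cos φ₂ cos Δλ ) = atan2(0.1409, 0.6632) = 11.99°.
So the initial bearing is 12°.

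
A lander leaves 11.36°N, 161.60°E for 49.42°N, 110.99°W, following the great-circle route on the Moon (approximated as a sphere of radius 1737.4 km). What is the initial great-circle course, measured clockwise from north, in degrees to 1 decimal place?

With φ₁ = 0.1983, φ₂ = 0.8625, Δλ = 1.5256 rad, the forward-azimuth formula gives
θ = atan2( sin Δλ cos φ₂ , cos φ₁ sin φ₂ − sin φ₁ cos φ₂ cos Δλ ) = atan2(0.6498, 0.7388) = 41.33°.
So the initial bearing is 41.3°.

41.3°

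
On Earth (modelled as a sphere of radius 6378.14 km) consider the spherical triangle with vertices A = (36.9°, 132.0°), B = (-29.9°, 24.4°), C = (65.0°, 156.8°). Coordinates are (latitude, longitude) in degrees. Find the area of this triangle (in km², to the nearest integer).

42068949 km²

Side lengths (central angles): a = 2.3445, b = 0.5530, c = 2.1047 rad; semiperimeter s = 2.5011.
By l'Huilier's theorem, tan(E/4) = √[tan(s/2) tan((s−a)/2) tan((s−b)/2) tan((s−c)/2)], giving spherical excess E = 1.0341 rad.
Area = E·R² = 1.0341 × (6378.14)² ≈ 42068949 km².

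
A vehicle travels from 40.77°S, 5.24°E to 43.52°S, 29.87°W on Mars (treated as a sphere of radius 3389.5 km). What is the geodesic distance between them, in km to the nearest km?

1537 km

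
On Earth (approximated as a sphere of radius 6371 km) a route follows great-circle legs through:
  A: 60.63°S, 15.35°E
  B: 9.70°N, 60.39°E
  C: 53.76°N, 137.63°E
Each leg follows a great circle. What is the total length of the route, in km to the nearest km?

17060 km

Leg A→B: central angle 1.3748 rad, distance 8758.7 km.
Leg B→C: central angle 1.3030 rad, distance 8301.5 km.
Total: 8758.7 + 8301.5 ≈ 17060 km.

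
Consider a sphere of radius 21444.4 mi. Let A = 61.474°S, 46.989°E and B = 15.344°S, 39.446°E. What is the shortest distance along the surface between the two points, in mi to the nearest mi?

With latitudes φ₁ = -61.474°, φ₂ = -15.344° and longitude difference Δλ = -7.543°:
cos c = sin φ₁ sin φ₂ + cos φ₁ cos φ₂ cos Δλ = (-0.8786)(-0.2646) + (0.4776)(0.9644)(0.9913) = 0.68904,
so c = arccos(0.68904) = 0.81063 rad.
Distance = R·c = 21444.4 × 0.8106 ≈ 17384 mi.

17384 mi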